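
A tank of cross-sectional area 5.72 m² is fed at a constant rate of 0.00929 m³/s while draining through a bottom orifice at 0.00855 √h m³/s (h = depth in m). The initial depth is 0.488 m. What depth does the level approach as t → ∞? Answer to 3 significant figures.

Level balance: A dh/dt = 0.00929 − 0.00855 √h. Setting dh/dt = 0:
Q_in = 0.00855 √h_ss ⇒ √h_ss = 0.00929/0.00855 = 1.0865.
h_ss = 1.0865² = 1.1806 m. (Since h₀ = 0.488 m < h_ss, the level will rise toward this value.)

1.18 m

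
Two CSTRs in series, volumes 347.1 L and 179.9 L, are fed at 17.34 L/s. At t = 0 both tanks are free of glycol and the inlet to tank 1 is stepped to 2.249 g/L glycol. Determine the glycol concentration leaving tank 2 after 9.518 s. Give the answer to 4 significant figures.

0.3138 g/L

Time constants: τᵢ = Vᵢ/Q for each well-mixed tank.
τ₁ = 347.1/17.34 = 20.0173 s; τ₂ = 179.9/17.34 = 10.3749 s.
Tank 1: C₁ = C_in(1 − e^(−t/τ₁)). Tank 2 (τ₁ ≠ τ₂): C₂ = C_in[1 − (τ₁ e^(−t/τ₁) − τ₂ e^(−t/τ₂))/(τ₁ − τ₂)].
At t = 9.518: e^(−t/τ₁) = 0.621581, e^(−t/τ₂) = 0.399552.
C₂ = 2.249·[1 − (20.0173·0.621581 − 10.3749·0.399552)/(9.64245)] = 2.249·0.139525 = 0.313792 g/L.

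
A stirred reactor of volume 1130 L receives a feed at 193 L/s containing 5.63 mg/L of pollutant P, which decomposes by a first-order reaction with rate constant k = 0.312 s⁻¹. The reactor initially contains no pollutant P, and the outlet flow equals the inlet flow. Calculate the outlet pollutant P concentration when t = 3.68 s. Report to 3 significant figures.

1.65 mg/L

Species balance: V dC/dt = Q C_in − Q C − k V C.
This is linear with rate a = Q/V + k = 0.48280 s⁻¹.
C_ss = Q C_in/(Q + kV) = 1.9917 mg/L; C(t) = C_ss + (C₀ − C_ss) e^(−a t).
C(3.68) = 1.9917 + (-1.9917)·e^(−0.48280·3.68) = 1.9917 + (-1.9917)·0.16920 = 1.6547 mg/L.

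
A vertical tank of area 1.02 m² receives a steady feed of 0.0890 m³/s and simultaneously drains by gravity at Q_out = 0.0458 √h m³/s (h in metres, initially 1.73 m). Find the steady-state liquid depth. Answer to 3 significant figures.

A dh/dt = Q_in − 0.0458 √h. Steady state requires inflow = outflow:
Q_in = 0.0458 √h_ss ⇒ √h_ss = 0.0890/0.0458 = 1.9432.
h_ss = 1.9432² = 3.7761 m. (Since h₀ = 1.73 m < h_ss, the level will rise toward this value.)

3.78 m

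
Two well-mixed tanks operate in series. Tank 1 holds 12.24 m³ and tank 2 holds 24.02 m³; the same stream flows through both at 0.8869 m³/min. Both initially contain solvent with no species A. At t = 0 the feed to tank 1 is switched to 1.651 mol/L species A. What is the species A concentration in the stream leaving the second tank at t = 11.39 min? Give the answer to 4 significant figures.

0.1919 mol/L

Time constants: τᵢ = Vᵢ/Q for each well-mixed tank.
τ₁ = 12.24/0.8869 = 13.8009 min; τ₂ = 24.02/0.8869 = 27.0831 min.
Tank 1: C₁ = C_in(1 − e^(−t/τ₁)). Tank 2 (τ₁ ≠ τ₂): C₂ = C_in[1 − (τ₁ e^(−t/τ₁) − τ₂ e^(−t/τ₂))/(τ₁ − τ₂)].
At t = 11.39: e^(−t/τ₁) = 0.438099, e^(−t/τ₂) = 0.656681.
C₂ = 1.651·[1 − (13.8009·0.438099 − 27.0831·0.656681)/(-13.2822)] = 1.651·0.116203 = 0.191850 mol/L.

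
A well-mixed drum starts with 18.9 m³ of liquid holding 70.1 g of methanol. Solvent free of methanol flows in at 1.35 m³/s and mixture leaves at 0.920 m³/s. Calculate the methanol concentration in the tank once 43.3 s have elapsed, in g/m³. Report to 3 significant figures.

Let m(t) be the amount of methanol. Volume: V(t) = V₀ + (Q_in − Q_out) t = 18.9 + 0.43000 t; V(43.3) = 37.519 m³.
No methanol enters, so dm/dt = −Q_out · (m/V).
dm/m = −Q_out dt/(V₀ + 0.43000 t); integrating gives ln(m/m₀) = −(Q_out/(Q_in−Q_out)) ln(V/V₀).
m = m₀ (V₀/V)^(Q_out/(Q_in−Q_out)) = 70.1 × (18.9/37.519)^(2.1395) = 16.165 g.
C = m/V = 16.165/37.519 = 0.43086 g/m³.

0.431 g/m³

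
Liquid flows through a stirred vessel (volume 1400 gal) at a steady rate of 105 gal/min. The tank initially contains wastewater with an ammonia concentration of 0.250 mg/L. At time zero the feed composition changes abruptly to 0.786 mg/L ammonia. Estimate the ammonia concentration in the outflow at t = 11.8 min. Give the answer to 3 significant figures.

0.565 mg/L

Mass balance on the solute (V constant): V dC/dt = Q(C_in − C).
Rewrite as dC/dt + C/τ = C_in/τ, τ = V/Q = 13.333 min.
Solution: C(t) = C_in + (C₀ − C_in) e^(−t/τ).
C(11.8) = 0.786 + (0.250 − 0.786)·e^(−11.8/13.333) = 0.786 + (-0.53600)·0.41271 = 0.56479 mg/L.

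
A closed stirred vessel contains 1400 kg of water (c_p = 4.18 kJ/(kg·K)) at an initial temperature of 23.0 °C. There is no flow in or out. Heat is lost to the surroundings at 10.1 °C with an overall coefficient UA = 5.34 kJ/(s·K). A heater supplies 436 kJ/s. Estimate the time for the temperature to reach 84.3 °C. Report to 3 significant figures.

First-law balance (no shaft work): M c_p dT/dt = −UA(T − T_amb) + Q̇.
τ = M c_p/UA = 1095.9 s; T_ss = T_amb + Q̇/UA = 10.1 + 436/5.34 = 91.748 °C.
T(t) = T_ss + (T₀ − T_ss)e^(−t/τ); set T = 84.3:
t = −τ ln[(T − T_ss)/(T₀ − T_ss)] = −1095.9 · ln(0.10834) = 2435.6 s.

2440 s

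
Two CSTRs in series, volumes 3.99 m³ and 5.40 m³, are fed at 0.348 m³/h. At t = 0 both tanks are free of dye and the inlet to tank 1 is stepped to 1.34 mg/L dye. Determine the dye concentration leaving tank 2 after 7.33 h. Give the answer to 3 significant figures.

0.141 mg/L

Species balance on tank i: dCᵢ/dt = (Cᵢ₋₁ − Cᵢ)/τᵢ with τᵢ = Vᵢ/Q.
τ₁ = 3.99/0.348 = 11.466 h; τ₂ = 5.40/0.348 = 15.517 h.
Tank 1: C₁ = C_in(1 − e^(−t/τ₁)). Tank 2 (τ₁ ≠ τ₂): C₂ = C_in[1 − (τ₁ e^(−t/τ₁) − τ₂ e^(−t/τ₂))/(τ₁ − τ₂)].
At t = 7.33: e^(−t/τ₁) = 0.52766, e^(−t/τ₂) = 0.62352.
C₂ = 1.34·[1 − (11.466·0.52766 − 15.517·0.62352)/(-4.0517)] = 1.34·0.10522 = 0.14099 mg/L.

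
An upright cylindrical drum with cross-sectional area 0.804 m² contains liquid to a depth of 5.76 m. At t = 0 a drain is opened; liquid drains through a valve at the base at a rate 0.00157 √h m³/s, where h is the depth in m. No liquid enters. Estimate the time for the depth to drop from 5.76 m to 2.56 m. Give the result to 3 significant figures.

With no inflow, A dh/dt = −0.00157 √h.
Separate and integrate: 2(√h − √h₀) = −(0.00157/A) t.
t = 2A(√h₀ − √h)/0.00157 = 2·0.804·(√5.76 − √2.56)/0.00157
  = 1.6080 × (2.4000 − 1.6000) / 0.00157 = 819.36 s.

819 s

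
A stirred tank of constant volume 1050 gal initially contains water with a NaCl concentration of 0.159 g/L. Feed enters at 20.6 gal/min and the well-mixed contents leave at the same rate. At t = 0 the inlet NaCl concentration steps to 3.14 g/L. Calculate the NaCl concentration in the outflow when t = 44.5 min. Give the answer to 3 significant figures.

Transient balance on the dissolved component: V dC/dt = Q(C_in − C).
So dC/dt = (C_in − C)/τ with τ = V/Q = 1050/20.6 = 50.971 min.
Integrating: C(t) = C_in + (C₀ − C_in) e^(−t/τ).
C(44.5) = 3.14 + (0.159 − 3.14)·e^(−44.5/50.971) = 3.14 + (-2.9810)·0.41768 = 1.8949 g/L.

1.89 g/L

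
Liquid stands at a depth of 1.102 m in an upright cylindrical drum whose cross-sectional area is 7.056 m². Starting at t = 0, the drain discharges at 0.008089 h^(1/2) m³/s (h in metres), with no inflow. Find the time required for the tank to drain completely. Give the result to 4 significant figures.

1831 s

With no inflow, A dh/dt = −0.008089 √h.
Separate and integrate: 2(√h − √h₀) = −(0.008089/A) t.
Tank is empty when √h = 0: t_empty = 2A√h₀/0.008089.
t_empty = 2·7.056·√1.102/0.008089 = 14.1120·1.04976/0.008089 = 1831.41 s.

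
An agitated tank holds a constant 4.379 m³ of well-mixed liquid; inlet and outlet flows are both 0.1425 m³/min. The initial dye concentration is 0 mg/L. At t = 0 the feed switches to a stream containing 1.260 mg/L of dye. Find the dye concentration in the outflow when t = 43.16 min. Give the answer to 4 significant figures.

Mass balance on the solute (V constant): V dC/dt = Q(C_in − C).
Time constant τ = V/Q = 4.379/0.1425 = 30.7298 min.
Solution: C(t) = C_in + (C₀ − C_in) e^(−t/τ).
C(43.16) = 1.260 + (0 − 1.260)·e^(−43.16/30.7298) = 1.260 + (-1.26000)·0.245490 = 0.950683 mg/L.

0.9507 mg/L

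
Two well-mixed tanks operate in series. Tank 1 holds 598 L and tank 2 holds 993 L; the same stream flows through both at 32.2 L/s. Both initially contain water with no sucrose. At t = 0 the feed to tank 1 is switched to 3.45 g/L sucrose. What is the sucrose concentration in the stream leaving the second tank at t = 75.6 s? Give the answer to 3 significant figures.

Species balance on tank i: dCᵢ/dt = (Cᵢ₋₁ − Cᵢ)/τᵢ with τᵢ = Vᵢ/Q.
τ₁ = 598/32.2 = 18.571 s; τ₂ = 993/32.2 = 30.839 s.
Solving the cascade with C₁(0)=C₂(0)=0 gives C₂(t) = C_in[1 − (τ₁ e^(−t/τ₁) − τ₂ e^(−t/τ₂))/(τ₁ − τ₂)].
At t = 75.6: e^(−t/τ₁) = 0.017064, e^(−t/τ₂) = 0.086166.
C₂ = 3.45·[1 − (18.571·0.017064 − 30.839·0.086166)/(-12.267)] = 3.45·0.80922 = 2.7918 g/L.

2.79 g/L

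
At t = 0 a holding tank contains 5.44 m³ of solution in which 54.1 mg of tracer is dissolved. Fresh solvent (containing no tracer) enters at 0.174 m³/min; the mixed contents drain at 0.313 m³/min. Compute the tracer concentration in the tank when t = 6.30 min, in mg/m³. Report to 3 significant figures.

7.98 mg/m³

Let m(t) be the amount of tracer. Volume: V(t) = V₀ + (Q_in − Q_out) t = 5.44 − 0.13900 t; V(6.30) = 4.5643 m³.
Species balance (pure solvent in): dm/dt = −Q_out · m/V(t).
dm/m = −Q_out dt/(V₀ − 0.13900 t); integrating gives ln(m/m₀) = −(Q_out/(Q_in−Q_out)) ln(V/V₀).
m = m₀ (V₀/V)^(Q_out/(Q_in−Q_out)) = 54.1 × (5.44/4.5643)^(-2.2518) = 36.438 mg.
C = m/V = 36.438/4.5643 = 7.9833 mg/m³.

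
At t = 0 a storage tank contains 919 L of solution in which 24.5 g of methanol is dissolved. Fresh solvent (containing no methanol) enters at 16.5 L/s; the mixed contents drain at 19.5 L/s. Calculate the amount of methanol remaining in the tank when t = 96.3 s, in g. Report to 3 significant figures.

Total volume: dV/dt = Q_in − Q_out = -3.0000 L/s, so V(t) = 919 − 3.0000 t and V(96.3) = 630.10 L.
Solute balance: dm/dt = 0 − Q_out C = −Q_out m/V(t).
dm/m = −Q_out dt/(V₀ − 3.0000 t); integrating gives ln(m/m₀) = −(Q_out/(Q_in−Q_out)) ln(V/V₀).
m = m₀ (V₀/V)^(Q_out/(Q_in−Q_out)) = 24.5 × (919/630.10)^(-6.5000) = 2.1075 g.

2.11 g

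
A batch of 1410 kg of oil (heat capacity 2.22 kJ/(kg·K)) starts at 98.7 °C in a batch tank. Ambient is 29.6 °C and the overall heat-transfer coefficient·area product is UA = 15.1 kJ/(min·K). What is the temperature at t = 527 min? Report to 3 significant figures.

First-law balance (no shaft work): M c_p dT/dt = −UA(T − T_amb).
dT/dt = (T_ss − T)/τ with T_ss = T_amb = 29.600 °C, τ = M c_p/UA = 1410·2.22/15.1 = 207.30 min.
This is linear first-order; T(t) = T_ss + (T₀ − T_ss) e^(−t/τ).
T(527) = 29.600 + (69.100)·0.078690 = 35.038 °C.

35.0 °C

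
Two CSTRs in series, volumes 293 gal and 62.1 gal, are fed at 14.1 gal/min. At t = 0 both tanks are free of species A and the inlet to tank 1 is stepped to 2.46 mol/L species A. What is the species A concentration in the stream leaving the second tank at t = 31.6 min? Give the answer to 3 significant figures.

Species balance on tank i: dCᵢ/dt = (Cᵢ₋₁ − Cᵢ)/τᵢ with τᵢ = Vᵢ/Q.
τ₁ = 293/14.1 = 20.780 min; τ₂ = 62.1/14.1 = 4.4043 min.
Solving the cascade with C₁(0)=C₂(0)=0 gives C₂(t) = C_in[1 − (τ₁ e^(−t/τ₁) − τ₂ e^(−t/τ₂))/(τ₁ − τ₂)].
At t = 31.6: e^(−t/τ₁) = 0.21856, e^(−t/τ₂) = 0.00076558.
C₂ = 2.46·[1 − (20.780·0.21856 − 4.4043·0.00076558)/(16.376)] = 2.46·0.72286 = 1.7782 mol/L.

1.78 mol/L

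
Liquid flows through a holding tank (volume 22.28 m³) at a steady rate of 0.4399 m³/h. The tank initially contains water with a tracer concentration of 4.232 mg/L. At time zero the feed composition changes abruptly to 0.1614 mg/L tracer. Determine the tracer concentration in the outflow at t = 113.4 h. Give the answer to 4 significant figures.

Transient balance on the dissolved component: V dC/dt = Q(C_in − C).
So dC/dt = (C_in − C)/τ with τ = V/Q = 22.28/0.4399 = 50.6479 h.
Solution: C(t) = C_in + (C₀ − C_in) e^(−t/τ).
C(113.4) = 0.1614 + (4.232 − 0.1614)·e^(−113.4/50.6479) = 0.1614 + (4.07060)·0.106566 = 0.595189 mg/L.

0.5952 mg/L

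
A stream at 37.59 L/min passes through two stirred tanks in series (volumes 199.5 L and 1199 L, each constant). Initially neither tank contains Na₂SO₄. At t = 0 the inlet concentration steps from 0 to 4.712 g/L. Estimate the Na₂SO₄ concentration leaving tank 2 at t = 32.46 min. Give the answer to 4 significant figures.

2.671 g/L

Each tank obeys Vᵢ dCᵢ/dt = Q(Cᵢ₋₁ − Cᵢ), so τᵢ = Vᵢ/Q.
τ₁ = 199.5/37.59 = 5.30726 min; τ₂ = 1199/37.59 = 31.8968 min.
Solving the cascade with C₁(0)=C₂(0)=0 gives C₂(t) = C_in[1 − (τ₁ e^(−t/τ₁) − τ₂ e^(−t/τ₂))/(τ₁ − τ₂)].
At t = 32.46: e^(−t/τ₁) = 0.00220694, e^(−t/τ₂) = 0.361441.
C₂ = 4.712·[1 − (5.30726·0.00220694 − 31.8968·0.361441)/(-26.5895)] = 4.712·0.566856 = 2.67103 g/L.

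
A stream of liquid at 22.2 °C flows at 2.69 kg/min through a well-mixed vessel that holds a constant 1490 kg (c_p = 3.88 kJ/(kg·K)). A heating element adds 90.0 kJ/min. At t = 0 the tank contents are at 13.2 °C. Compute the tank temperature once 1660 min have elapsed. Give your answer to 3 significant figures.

29.9 °C

M c_p dT/dt = ṁ c_p (T_in − T) + Q̇.
τ = M/ṁ = 553.90 min; T_ss = T_in + Q̇/(ṁ c_p) = 22.2 + 90.0/(2.69·3.88) = 30.823 °C.
Integrating: T(t) = T_ss + (T₀ − T_ss) e^(−t/τ).
T(1660) = 30.823 + (-17.623)·e^(−1660/553.90) = 30.823 + (-17.623)·0.049941 = 29.943 °C.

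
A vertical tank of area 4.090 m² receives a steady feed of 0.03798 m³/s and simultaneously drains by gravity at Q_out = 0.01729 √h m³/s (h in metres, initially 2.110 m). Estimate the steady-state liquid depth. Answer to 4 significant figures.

Level balance: A dh/dt = 0.03798 − 0.01729 √h. Setting dh/dt = 0:
Q_in = 0.01729 √h_ss ⇒ √h_ss = 0.03798/0.01729 = 2.19665.
h_ss = 2.19665² = 4.82525 m. (Since h₀ = 2.110 m < h_ss, the level will rise toward this value.)

4.825 m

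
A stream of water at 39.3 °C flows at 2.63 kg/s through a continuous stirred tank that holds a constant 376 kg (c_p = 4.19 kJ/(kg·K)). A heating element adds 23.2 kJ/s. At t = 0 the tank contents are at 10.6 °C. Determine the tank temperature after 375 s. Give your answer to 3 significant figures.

First-law balance (no shaft work): M c_p dT/dt = ṁ c_p (T_in − T) + 23.2.
τ = M/ṁ = 142.97 s; T_ss = T_in + Q̇/(ṁ c_p) = 39.3 + 23.2/(2.63·4.19) = 41.405 °C.
Solution: T(t) = T_ss + (T₀ − T_ss) e^(−t/τ).
T(375) = 41.405 + (-30.805)·e^(−375/142.97) = 41.405 + (-30.805)·0.072584 = 39.169 °C.

39.2 °C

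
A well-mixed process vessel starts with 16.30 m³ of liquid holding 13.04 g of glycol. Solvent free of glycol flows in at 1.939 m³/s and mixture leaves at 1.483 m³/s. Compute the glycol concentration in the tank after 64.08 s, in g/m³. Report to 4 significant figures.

Total volume: dV/dt = Q_in − Q_out = 0.456000 m³/s, so V(t) = 16.30 + 0.456000 t and V(64.08) = 45.5205 m³.
Species balance (pure solvent in): dm/dt = −Q_out · m/V(t).
Separate: dm/m = −Q_out dt/V(t) ⇒ ln(m/m₀) = −(Q_out/(Q_in−Q_out)) ln(V/V₀).
m = m₀ (V₀/V)^(Q_out/(Q_in−Q_out)) = 13.04 × (16.30/45.5205)^(3.25219) = 0.462101 g.
C = m/V = 0.462101/45.5205 = 0.0101515 g/m³.

0.01015 g/m³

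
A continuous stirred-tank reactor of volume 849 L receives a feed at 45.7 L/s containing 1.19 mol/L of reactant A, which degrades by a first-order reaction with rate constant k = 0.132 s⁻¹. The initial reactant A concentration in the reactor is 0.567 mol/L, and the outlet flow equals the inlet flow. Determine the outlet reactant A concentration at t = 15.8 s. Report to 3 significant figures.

0.357 mol/L

V dC/dt = Q(C_in − C) − k V C.
dC/dt = (Q/V) C_in − (Q/V + k) C; effective rate a = Q/V + k = 0.053828 + 0.132 = 0.18583 s⁻¹.
C_ss = Q C_in/(Q + kV) = 0.34470 mol/L; C(t) = C_ss + (C₀ − C_ss) e^(−a t).
C(15.8) = 0.34470 + (0.22230)·e^(−0.18583·15.8) = 0.34470 + (0.22230)·0.053073 = 0.35650 mol/L.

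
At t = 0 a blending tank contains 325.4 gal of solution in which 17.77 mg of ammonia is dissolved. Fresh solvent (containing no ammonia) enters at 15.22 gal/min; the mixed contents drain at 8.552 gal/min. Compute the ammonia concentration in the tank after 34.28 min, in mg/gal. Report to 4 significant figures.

Total volume: dV/dt = Q_in − Q_out = 6.66800 gal/min, so V(t) = 325.4 + 6.66800 t and V(34.28) = 553.979 gal.
Species balance (pure solvent in): dm/dt = −Q_out · m/V(t).
Separate: dm/m = −Q_out dt/V(t) ⇒ ln(m/m₀) = −(Q_out/(Q_in−Q_out)) ln(V/V₀).
m = m₀ (V₀/V)^(Q_out/(Q_in−Q_out)) = 17.77 × (325.4/553.979)^(1.28254) = 8.98096 mg.
C = m/V = 8.98096/553.979 = 0.0162117 mg/gal.

0.01621 mg/gal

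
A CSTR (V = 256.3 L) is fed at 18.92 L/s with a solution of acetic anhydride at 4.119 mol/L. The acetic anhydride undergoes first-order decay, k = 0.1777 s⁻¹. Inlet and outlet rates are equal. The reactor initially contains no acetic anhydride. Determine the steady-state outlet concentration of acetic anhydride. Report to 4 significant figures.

1.209 mol/L

V dC/dt = Q(C_in − C) − k V C.
Steady state (dC/dt = 0): C_ss = Q C_in/(Q + kV) = C_in/(1 + kV/Q).
C_ss = 18.92·4.119/(18.92 + 0.1777·256.3) = 77.9315/64.4645 = 1.20891 mol/L.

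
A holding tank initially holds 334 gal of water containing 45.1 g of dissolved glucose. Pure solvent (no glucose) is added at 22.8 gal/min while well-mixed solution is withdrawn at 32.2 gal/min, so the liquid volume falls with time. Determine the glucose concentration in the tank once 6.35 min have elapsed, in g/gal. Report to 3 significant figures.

Total volume: dV/dt = Q_in − Q_out = -9.4000 gal/min, so V(t) = 334 − 9.4000 t and V(6.35) = 274.31 gal.
Species balance (pure solvent in): dm/dt = −Q_out · m/V(t).
dm/m = −Q_out dt/(V₀ − 9.4000 t); integrating gives ln(m/m₀) = −(Q_out/(Q_in−Q_out)) ln(V/V₀).
m = m₀ (V₀/V)^(Q_out/(Q_in−Q_out)) = 45.1 × (334/274.31)^(-3.4255) = 22.976 g.
C = m/V = 22.976/274.31 = 0.083760 g/gal.

0.0838 g/gal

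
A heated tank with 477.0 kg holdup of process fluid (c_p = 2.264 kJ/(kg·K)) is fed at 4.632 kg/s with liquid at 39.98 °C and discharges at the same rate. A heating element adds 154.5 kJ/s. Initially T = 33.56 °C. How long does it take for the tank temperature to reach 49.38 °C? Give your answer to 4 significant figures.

M c_p dT/dt = ṁ c_p (T_in − T) + Q̇.
τ = M/ṁ = 102.979 s; T_ss = T_in + Q̇/(ṁ c_p) = 54.7127 °C.
T(t) = T_ss + (T₀ − T_ss) e^(−t/τ). Set T = 49.38:
e^(−t/τ) = (49.38 − 54.7127)/(33.56 − 54.7127) = 0.252106
t = −102.979 · ln(0.252106) = 141.896 s.

141.9 s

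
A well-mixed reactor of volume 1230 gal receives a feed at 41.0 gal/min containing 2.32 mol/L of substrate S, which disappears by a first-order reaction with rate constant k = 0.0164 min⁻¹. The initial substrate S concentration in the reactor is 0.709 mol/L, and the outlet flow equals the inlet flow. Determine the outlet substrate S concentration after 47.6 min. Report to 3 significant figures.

Species balance: V dC/dt = Q C_in − Q C − k V C.
This is linear with rate a = Q/V + k = 0.049733 min⁻¹.
C_ss = Q C_in/(Q + kV) = 1.5550 mol/L; C(t) = C_ss + (C₀ − C_ss) e^(−a t).
C(47.6) = 1.5550 + (-0.84596)·e^(−0.049733·47.6) = 1.5550 + (-0.84596)·0.093733 = 1.4757 mol/L.

1.48 mol/L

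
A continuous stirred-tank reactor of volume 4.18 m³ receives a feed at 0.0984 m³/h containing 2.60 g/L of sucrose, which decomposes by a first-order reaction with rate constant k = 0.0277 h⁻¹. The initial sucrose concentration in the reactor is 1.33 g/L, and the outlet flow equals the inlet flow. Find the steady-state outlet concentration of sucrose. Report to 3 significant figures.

Accumulation = in − out − consumed: V dC/dt = Q C_in − Q C − k V C.
At steady state: 0 = Q C_in − (Q + kV) C_ss, so C_ss = Q C_in/(Q + kV).
C_ss = 0.0984·2.60/(0.0984 + 0.0277·4.18) = 0.25584/0.21419 = 1.1945 g/L.

1.19 g/L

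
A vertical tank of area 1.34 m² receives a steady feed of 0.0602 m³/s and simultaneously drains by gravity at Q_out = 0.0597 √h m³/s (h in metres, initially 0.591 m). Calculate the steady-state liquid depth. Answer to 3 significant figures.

1.02 m

Volume balance on the tank: A dh/dt = Q_in − 0.0597 √h. At steady state dh/dt = 0:
Q_in = 0.0597 √h_ss ⇒ √h_ss = 0.0602/0.0597 = 1.0084.
h_ss = 1.0084² = 1.0168 m. (Since h₀ = 0.591 m < h_ss, the level will rise toward this value.)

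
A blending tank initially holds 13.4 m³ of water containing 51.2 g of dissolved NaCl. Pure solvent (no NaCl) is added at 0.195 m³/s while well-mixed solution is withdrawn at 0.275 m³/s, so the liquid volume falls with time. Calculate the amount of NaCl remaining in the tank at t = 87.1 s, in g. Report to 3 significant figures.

Total volume: dV/dt = Q_in − Q_out = -0.080000 m³/s, so V(t) = 13.4 − 0.080000 t and V(87.1) = 6.4320 m³.
Species balance (pure solvent in): dm/dt = −Q_out · m/V(t).
Separate: dm/m = −Q_out dt/V(t) ⇒ ln(m/m₀) = −(Q_out/(Q_in−Q_out)) ln(V/V₀).
m = m₀ (V₀/V)^(Q_out/(Q_in−Q_out)) = 51.2 × (13.4/6.4320)^(-3.4375) = 4.1071 g.

4.11 g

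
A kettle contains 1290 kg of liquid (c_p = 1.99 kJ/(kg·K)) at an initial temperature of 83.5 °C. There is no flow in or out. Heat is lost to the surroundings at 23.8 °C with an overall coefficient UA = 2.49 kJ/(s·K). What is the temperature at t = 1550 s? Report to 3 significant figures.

Lumped-capacitance energy balance: M c_p dT/dt = UA(T_amb − T).
dT/dt = (T_ss − T)/τ with T_ss = T_amb = 23.800 °C, τ = M c_p/UA = 1290·1.99/2.49 = 1031.0 s.
T approaches T_ss exponentially: T(t) = T_ss + (T₀ − T_ss) e^(−t/τ).
T(1550) = 23.800 + (59.700)·0.22236 = 37.075 °C.

37.1 °C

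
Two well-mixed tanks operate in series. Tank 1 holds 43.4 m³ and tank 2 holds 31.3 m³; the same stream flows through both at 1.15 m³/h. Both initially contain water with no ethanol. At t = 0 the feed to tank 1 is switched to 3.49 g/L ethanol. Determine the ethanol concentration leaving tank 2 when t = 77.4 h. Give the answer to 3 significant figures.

Species balance on tank i: dCᵢ/dt = (Cᵢ₋₁ − Cᵢ)/τᵢ with τᵢ = Vᵢ/Q.
τ₁ = 43.4/1.15 = 37.739 h; τ₂ = 31.3/1.15 = 27.217 h.
Solving the cascade with C₁(0)=C₂(0)=0 gives C₂(t) = C_in[1 − (τ₁ e^(−t/τ₁) − τ₂ e^(−t/τ₂))/(τ₁ − τ₂)].
At t = 77.4: e^(−t/τ₁) = 0.12862, e^(−t/τ₂) = 0.058206.
C₂ = 3.49·[1 − (37.739·0.12862 − 27.217·0.058206)/(10.522)] = 3.49·0.68925 = 2.4055 g/L.

2.41 g/L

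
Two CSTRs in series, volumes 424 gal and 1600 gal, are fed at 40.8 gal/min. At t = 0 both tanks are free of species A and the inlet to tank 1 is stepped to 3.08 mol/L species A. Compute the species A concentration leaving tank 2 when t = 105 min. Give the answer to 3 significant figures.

2.79 mol/L

Each tank obeys Vᵢ dCᵢ/dt = Q(Cᵢ₋₁ − Cᵢ), so τᵢ = Vᵢ/Q.
τ₁ = 424/40.8 = 10.392 min; τ₂ = 1600/40.8 = 39.216 min.
Solving the cascade with C₁(0)=C₂(0)=0 gives C₂(t) = C_in[1 − (τ₁ e^(−t/τ₁) − τ₂ e^(−t/τ₂))/(τ₁ − τ₂)].
At t = 105: e^(−t/τ₁) = 4.0925e-05, e^(−t/τ₂) = 0.068735.
C₂ = 3.08·[1 − (10.392·4.0925e-05 − 39.216·0.068735)/(-28.824)] = 3.08·0.90650 = 2.7920 mol/L.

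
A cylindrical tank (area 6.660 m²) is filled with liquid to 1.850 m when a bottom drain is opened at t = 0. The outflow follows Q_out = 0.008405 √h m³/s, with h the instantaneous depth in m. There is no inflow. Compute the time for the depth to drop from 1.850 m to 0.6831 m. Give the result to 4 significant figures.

845.7 s

With no inflow, A dh/dt = −0.008405 √h.
∫ h^(−1/2) dh = −(0.008405/A) ∫ dt, giving 2√h = 2√h₀ − (0.008405/A) t.
t = 2A(√h₀ − √h)/0.008405 = 2·6.660·(√1.850 − √0.6831)/0.008405
  = 13.3200 × (1.36015 − 0.826499) / 0.008405 = 845.711 s.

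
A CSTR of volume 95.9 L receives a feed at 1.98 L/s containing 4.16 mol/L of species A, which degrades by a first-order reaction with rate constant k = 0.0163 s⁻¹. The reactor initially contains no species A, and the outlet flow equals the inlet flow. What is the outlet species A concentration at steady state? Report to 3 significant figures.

2.32 mol/L

Species balance: V dC/dt = Q C_in − Q C − k V C.
At steady state: 0 = Q C_in − (Q + kV) C_ss, so C_ss = Q C_in/(Q + kV).
C_ss = 1.98·4.16/(1.98 + 0.0163·95.9) = 8.2368/3.5432 = 2.3247 mol/L.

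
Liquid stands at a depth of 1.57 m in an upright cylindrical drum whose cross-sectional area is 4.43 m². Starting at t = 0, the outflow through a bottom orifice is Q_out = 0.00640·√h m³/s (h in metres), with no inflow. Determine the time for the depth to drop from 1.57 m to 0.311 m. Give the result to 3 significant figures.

Accumulation of liquid (constant cross-section A): A dh/dt = −0.00640 √h.
Separate and integrate: 2(√h − √h₀) = −(0.00640/A) t.
t = 2A(√h₀ − √h)/0.00640 = 2·4.43·(√1.57 − √0.311)/0.00640
  = 8.8600 × (1.2530 − 0.55767) / 0.00640 = 962.59 s.

963 s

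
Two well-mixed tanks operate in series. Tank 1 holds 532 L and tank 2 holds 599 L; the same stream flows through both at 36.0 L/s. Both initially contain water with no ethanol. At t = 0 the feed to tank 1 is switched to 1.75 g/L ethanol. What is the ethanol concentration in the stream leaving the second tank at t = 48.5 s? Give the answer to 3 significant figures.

Species balance on tank i: dCᵢ/dt = (Cᵢ₋₁ − Cᵢ)/τᵢ with τᵢ = Vᵢ/Q.
τ₁ = 532/36.0 = 14.778 s; τ₂ = 599/36.0 = 16.639 s.
Tank 1: C₁ = C_in(1 − e^(−t/τ₁)). Tank 2 (τ₁ ≠ τ₂): C₂ = C_in[1 − (τ₁ e^(−t/τ₁) − τ₂ e^(−t/τ₂))/(τ₁ − τ₂)].
At t = 48.5: e^(−t/τ₁) = 0.037555, e^(−t/τ₂) = 0.054212.
C₂ = 1.75·[1 − (14.778·0.037555 − 16.639·0.054212)/(-1.8611)] = 1.75·0.81353 = 1.4237 g/L.

1.42 g/L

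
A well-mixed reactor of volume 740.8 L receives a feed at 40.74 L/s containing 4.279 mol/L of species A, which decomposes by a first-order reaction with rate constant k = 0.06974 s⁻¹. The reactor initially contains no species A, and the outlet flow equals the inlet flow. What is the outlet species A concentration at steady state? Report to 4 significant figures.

Accumulation = in − out − consumed: V dC/dt = Q C_in − Q C − k V C.
Steady state (dC/dt = 0): C_ss = Q C_in/(Q + kV) = C_in/(1 + kV/Q).
C_ss = 40.74·4.279/(40.74 + 0.06974·740.8) = 174.326/92.4034 = 1.88658 mol/L.

1.887 mol/L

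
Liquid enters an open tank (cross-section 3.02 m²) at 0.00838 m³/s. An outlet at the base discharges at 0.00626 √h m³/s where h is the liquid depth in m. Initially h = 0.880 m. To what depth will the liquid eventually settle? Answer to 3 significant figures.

1.79 m

A dh/dt = Q_in − 0.00626 √h. Steady state requires inflow = outflow:
Q_in = 0.00626 √h_ss ⇒ √h_ss = 0.00838/0.00626 = 1.3387.
h_ss = 1.3387² = 1.7920 m. (Since h₀ = 0.880 m < h_ss, the level will rise toward this value.)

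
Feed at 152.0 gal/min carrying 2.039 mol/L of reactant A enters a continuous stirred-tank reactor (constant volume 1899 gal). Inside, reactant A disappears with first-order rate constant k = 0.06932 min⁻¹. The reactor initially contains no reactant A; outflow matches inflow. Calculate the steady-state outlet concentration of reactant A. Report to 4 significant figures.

Species balance: V dC/dt = Q C_in − Q C − k V C.
Steady state (dC/dt = 0): C_ss = Q C_in/(Q + kV) = C_in/(1 + kV/Q).
C_ss = 152.0·2.039/(152.0 + 0.06932·1899) = 309.928/283.639 = 1.09269 mol/L.

1.093 mol/L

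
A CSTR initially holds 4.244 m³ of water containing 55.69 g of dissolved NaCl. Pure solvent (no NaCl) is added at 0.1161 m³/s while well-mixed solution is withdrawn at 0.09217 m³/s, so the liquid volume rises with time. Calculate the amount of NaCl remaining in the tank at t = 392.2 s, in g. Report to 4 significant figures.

Total volume: dV/dt = Q_in − Q_out = 0.0239300 m³/s, so V(t) = 4.244 + 0.0239300 t and V(392.2) = 13.6293 m³.
Species balance (pure solvent in): dm/dt = −Q_out · m/V(t).
dm/m = −Q_out dt/(V₀ + 0.0239300 t); integrating gives ln(m/m₀) = −(Q_out/(Q_in−Q_out)) ln(V/V₀).
m = m₀ (V₀/V)^(Q_out/(Q_in−Q_out)) = 55.69 × (4.244/13.6293)^(3.85165) = 0.622511 g.

0.6225 g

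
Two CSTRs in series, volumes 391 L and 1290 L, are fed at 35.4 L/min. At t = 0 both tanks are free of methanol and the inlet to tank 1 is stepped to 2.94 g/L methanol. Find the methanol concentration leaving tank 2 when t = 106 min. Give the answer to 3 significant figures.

Each tank obeys Vᵢ dCᵢ/dt = Q(Cᵢ₋₁ − Cᵢ), so τᵢ = Vᵢ/Q.
τ₁ = 391/35.4 = 11.045 min; τ₂ = 1290/35.4 = 36.441 min.
Solving the cascade with C₁(0)=C₂(0)=0 gives C₂(t) = C_in[1 − (τ₁ e^(−t/τ₁) − τ₂ e^(−t/τ₂))/(τ₁ − τ₂)].
At t = 106: e^(−t/τ₁) = 6.7937e-05, e^(−t/τ₂) = 0.054539.
C₂ = 2.94·[1 − (11.045·6.7937e-05 − 36.441·0.054539)/(-25.395)] = 2.94·0.92177 = 2.7100 g/L.

2.71 g/L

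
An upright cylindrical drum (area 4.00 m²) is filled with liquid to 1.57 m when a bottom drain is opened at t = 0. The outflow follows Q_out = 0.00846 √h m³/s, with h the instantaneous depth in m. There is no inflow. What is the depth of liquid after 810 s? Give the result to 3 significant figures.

0.157 m

Unsteady balance on liquid volume: A dh/dt = −0.00846 √h.
This is separable: 2 d(√h)/dt = −0.00846/A, so √h = √h₀ − (0.00846/(2A)) t.
√h = √1.57 − 0.00846·810/(2·4.00) = 1.2530 − 0.85658 = 0.39642.
h = 0.39642² = 0.15715 m.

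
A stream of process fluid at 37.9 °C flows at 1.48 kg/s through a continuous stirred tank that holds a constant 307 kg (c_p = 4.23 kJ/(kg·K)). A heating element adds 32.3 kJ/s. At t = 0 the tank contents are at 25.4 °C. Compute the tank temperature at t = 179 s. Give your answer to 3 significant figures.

35.6 °C

M c_p dT/dt = ṁ c_p (T_in − T) + Q̇.
Rearrange: dT/dt = (T_ss − T)/τ with τ = M/ṁ = 207.43 s and T_ss = T_in + Q̇/(ṁ c_p) = 43.059 °C.
Integrating: T(t) = T_ss + (T₀ − T_ss) e^(−t/τ).
T(179) = 43.059 + (-17.659)·e^(−179/207.43) = 43.059 + (-17.659)·0.42192 = 35.608 °C.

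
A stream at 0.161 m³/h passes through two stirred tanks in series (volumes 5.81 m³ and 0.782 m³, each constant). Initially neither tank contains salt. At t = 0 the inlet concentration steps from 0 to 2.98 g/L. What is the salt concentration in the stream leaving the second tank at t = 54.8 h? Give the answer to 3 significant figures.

2.23 g/L

Each tank obeys Vᵢ dCᵢ/dt = Q(Cᵢ₋₁ − Cᵢ), so τᵢ = Vᵢ/Q.
τ₁ = 5.81/0.161 = 36.087 h; τ₂ = 0.782/0.161 = 4.8571 h.
Solving the cascade with C₁(0)=C₂(0)=0 gives C₂(t) = C_in[1 − (τ₁ e^(−t/τ₁) − τ₂ e^(−t/τ₂))/(τ₁ − τ₂)].
At t = 54.8: e^(−t/τ₁) = 0.21903, e^(−t/τ₂) = 1.2593e-05.
C₂ = 2.98·[1 − (36.087·0.21903 − 4.8571·1.2593e-05)/(31.230)] = 2.98·0.74691 = 2.2258 g/L.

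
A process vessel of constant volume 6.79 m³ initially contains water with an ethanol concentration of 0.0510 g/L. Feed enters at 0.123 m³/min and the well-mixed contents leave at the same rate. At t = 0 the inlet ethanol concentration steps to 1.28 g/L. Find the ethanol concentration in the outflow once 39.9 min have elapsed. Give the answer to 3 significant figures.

Mass balance on the solute (V constant): V dC/dt = Q(C_in − C).
Time constant τ = V/Q = 6.79/0.123 = 55.203 min.
This is linear first-order; C(t) = C_in + (C₀ − C_in) e^(−t/τ).
C(39.9) = 1.28 + (0.0510 − 1.28)·e^(−39.9/55.203) = 1.28 + (-1.2290)·0.48540 = 0.68344 g/L.

0.683 g/L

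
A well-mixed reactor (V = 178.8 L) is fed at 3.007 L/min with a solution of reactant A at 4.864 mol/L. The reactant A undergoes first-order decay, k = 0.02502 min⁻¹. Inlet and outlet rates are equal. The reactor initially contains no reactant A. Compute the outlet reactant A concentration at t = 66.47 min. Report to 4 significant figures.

Accumulation = in − out − consumed: V dC/dt = Q C_in − Q C − k V C.
This is linear with rate a = Q/V + k = 0.0418377 min⁻¹.
C_ss = Q C_in/(Q + kV) = 1.95520 mol/L; C(t) = C_ss + (C₀ − C_ss) e^(−a t).
C(66.47) = 1.95520 + (-1.95520)·e^(−0.0418377·66.47) = 1.95520 + (-1.95520)·0.0619796 = 1.83402 mol/L.

1.834 mol/L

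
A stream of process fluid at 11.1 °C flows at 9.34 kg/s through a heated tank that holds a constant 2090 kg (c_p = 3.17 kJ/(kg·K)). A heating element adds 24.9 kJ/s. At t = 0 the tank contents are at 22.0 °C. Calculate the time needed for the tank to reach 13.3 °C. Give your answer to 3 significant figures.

448 s

M c_p dT/dt = ṁ c_p (T_in − T) + Q̇.
τ = M/ṁ = 223.77 s; T_ss = T_in + Q̇/(ṁ c_p) = 11.941 °C.
T(t) = T_ss + (T₀ − T_ss) e^(−t/τ). Set T = 13.3:
e^(−t/τ) = (13.3 − 11.941)/(22.0 − 11.941) = 0.13510
t = −223.77 · ln(0.13510) = 447.92 s.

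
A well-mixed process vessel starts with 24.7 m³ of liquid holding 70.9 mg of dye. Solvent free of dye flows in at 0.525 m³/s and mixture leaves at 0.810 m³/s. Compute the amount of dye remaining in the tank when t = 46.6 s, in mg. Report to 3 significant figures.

Total volume: dV/dt = Q_in − Q_out = -0.28500 m³/s, so V(t) = 24.7 − 0.28500 t and V(46.6) = 11.419 m³.
Species balance (pure solvent in): dm/dt = −Q_out · m/V(t).
Separate: dm/m = −Q_out dt/V(t) ⇒ ln(m/m₀) = −(Q_out/(Q_in−Q_out)) ln(V/V₀).
m = m₀ (V₀/V)^(Q_out/(Q_in−Q_out)) = 70.9 × (24.7/11.419)^(-2.8421) = 7.9131 mg.

7.91 mg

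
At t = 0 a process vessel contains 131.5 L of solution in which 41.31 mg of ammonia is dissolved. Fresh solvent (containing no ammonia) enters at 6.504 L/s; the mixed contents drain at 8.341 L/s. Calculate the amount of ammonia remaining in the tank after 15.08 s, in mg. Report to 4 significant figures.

Let m(t) be the amount of ammonia. Volume: V(t) = V₀ + (Q_in − Q_out) t = 131.5 − 1.83700 t; V(15.08) = 103.798 L.
Solute balance: dm/dt = 0 − Q_out C = −Q_out m/V(t).
Separate: dm/m = −Q_out dt/V(t) ⇒ ln(m/m₀) = −(Q_out/(Q_in−Q_out)) ln(V/V₀).
m = m₀ (V₀/V)^(Q_out/(Q_in−Q_out)) = 41.31 × (131.5/103.798)^(-4.54056) = 14.1115 mg.

14.11 mg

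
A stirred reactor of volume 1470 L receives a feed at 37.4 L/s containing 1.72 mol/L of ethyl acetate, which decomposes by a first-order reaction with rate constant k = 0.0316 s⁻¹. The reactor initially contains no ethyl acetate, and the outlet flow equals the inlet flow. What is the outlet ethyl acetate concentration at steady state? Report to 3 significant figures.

0.767 mol/L

V dC/dt = Q(C_in − C) − k V C.
At steady state: 0 = Q C_in − (Q + kV) C_ss, so C_ss = Q C_in/(Q + kV).
C_ss = 37.4·1.72/(37.4 + 0.0316·1470) = 64.328/83.852 = 0.76716 mol/L.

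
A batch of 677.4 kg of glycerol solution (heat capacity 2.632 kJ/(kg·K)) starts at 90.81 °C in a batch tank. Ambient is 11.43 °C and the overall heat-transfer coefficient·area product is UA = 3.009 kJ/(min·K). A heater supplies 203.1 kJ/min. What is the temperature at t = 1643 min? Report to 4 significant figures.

79.67 °C

Energy balance: M c_p dT/dt = −UA(T − T_amb) + Q̇.
dT/dt = (T_ss − T)/τ with T_ss = T_amb + Q̇/UA = 11.43 + 203.1/3.009 = 78.9275 °C, τ = M c_p/UA = 677.4·2.632/3.009 = 592.528 min.
Solution: T(t) = T_ss + (T₀ − T_ss) e^(−t/τ).
T(1643) = 78.9275 + (11.8825)·0.0624828 = 79.6700 °C.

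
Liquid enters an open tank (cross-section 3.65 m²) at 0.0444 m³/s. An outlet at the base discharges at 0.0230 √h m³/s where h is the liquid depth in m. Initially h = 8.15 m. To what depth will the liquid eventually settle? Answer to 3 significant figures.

3.73 m

A dh/dt = Q_in − 0.0230 √h. Steady state requires inflow = outflow:
Q_in = 0.0230 √h_ss ⇒ √h_ss = 0.0444/0.0230 = 1.9304.
h_ss = 1.9304² = 3.7266 m. (Since h₀ = 8.15 m > h_ss, the level will fall toward this value.)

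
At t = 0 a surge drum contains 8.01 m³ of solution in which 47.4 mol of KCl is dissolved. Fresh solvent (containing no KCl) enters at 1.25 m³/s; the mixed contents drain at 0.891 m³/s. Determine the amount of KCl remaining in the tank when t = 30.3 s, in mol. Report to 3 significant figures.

Let m(t) be the amount of KCl. Volume: V(t) = V₀ + (Q_in − Q_out) t = 8.01 + 0.35900 t; V(30.3) = 18.888 m³.
Species balance (pure solvent in): dm/dt = −Q_out · m/V(t).
dm/m = −Q_out dt/(V₀ + 0.35900 t); integrating gives ln(m/m₀) = −(Q_out/(Q_in−Q_out)) ln(V/V₀).
m = m₀ (V₀/V)^(Q_out/(Q_in−Q_out)) = 47.4 × (8.01/18.888)^(2.4819) = 5.6384 mol.

5.64 mol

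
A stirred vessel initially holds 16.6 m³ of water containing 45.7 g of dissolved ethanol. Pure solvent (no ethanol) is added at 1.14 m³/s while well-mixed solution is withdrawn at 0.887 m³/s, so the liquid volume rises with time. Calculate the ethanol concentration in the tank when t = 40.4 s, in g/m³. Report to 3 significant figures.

Let m(t) be the amount of ethanol. Volume: V(t) = V₀ + (Q_in − Q_out) t = 16.6 + 0.25300 t; V(40.4) = 26.821 m³.
Species balance (pure solvent in): dm/dt = −Q_out · m/V(t).
Separate: dm/m = −Q_out dt/V(t) ⇒ ln(m/m₀) = −(Q_out/(Q_in−Q_out)) ln(V/V₀).
m = m₀ (V₀/V)^(Q_out/(Q_in−Q_out)) = 45.7 × (16.6/26.821)^(3.5059) = 8.4993 g.
C = m/V = 8.4993/26.821 = 0.31689 g/m³.

0.317 g/m³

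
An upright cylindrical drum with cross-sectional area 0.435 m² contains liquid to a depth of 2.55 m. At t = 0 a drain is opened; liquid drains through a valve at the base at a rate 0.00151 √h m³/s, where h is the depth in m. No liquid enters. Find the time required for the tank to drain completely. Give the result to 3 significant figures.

920 s

Unsteady balance on liquid volume: A dh/dt = −0.00151 √h.
This is separable: 2 d(√h)/dt = −0.00151/A, so √h = √h₀ − (0.00151/(2A)) t.
Tank is empty when √h = 0: t_empty = 2A√h₀/0.00151.
t_empty = 2·0.435·√2.55/0.00151 = 0.87000·1.5969/0.00151 = 920.05 s.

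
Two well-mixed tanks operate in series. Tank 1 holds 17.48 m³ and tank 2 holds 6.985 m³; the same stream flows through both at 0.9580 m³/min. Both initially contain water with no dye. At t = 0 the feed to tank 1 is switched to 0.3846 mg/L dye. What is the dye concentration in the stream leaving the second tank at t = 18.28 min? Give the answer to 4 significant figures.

0.1702 mg/L

Species balance on tank i: dCᵢ/dt = (Cᵢ₋₁ − Cᵢ)/τᵢ with τᵢ = Vᵢ/Q.
τ₁ = 17.48/0.9580 = 18.2463 min; τ₂ = 6.985/0.9580 = 7.29123 min.
Tank 1: C₁ = C_in(1 − e^(−t/τ₁)). Tank 2 (τ₁ ≠ τ₂): C₂ = C_in[1 − (τ₁ e^(−t/τ₁) − τ₂ e^(−t/τ₂))/(τ₁ − τ₂)].
At t = 18.28: e^(−t/τ₁) = 0.367202, e^(−t/τ₂) = 0.0815025.
C₂ = 0.3846·[1 − (18.2463·0.367202 − 7.29123·0.0815025)/(10.9551)] = 0.3846·0.442650 = 0.170243 mg/L.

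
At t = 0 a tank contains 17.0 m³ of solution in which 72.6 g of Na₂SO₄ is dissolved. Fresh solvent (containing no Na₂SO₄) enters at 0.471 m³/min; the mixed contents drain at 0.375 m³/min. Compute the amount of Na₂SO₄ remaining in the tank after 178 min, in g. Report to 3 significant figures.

Total volume: dV/dt = Q_in − Q_out = 0.096000 m³/min, so V(t) = 17.0 + 0.096000 t and V(178) = 34.088 m³.
Solute balance: dm/dt = 0 − Q_out C = −Q_out m/V(t).
Separate: dm/m = −Q_out dt/V(t) ⇒ ln(m/m₀) = −(Q_out/(Q_in−Q_out)) ln(V/V₀).
m = m₀ (V₀/V)^(Q_out/(Q_in−Q_out)) = 72.6 × (17.0/34.088)^(3.9063) = 4.7935 g.

4.79 g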